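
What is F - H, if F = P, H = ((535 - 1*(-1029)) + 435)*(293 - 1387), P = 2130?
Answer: 2189036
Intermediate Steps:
H = -2186906 (H = ((535 + 1029) + 435)*(-1094) = (1564 + 435)*(-1094) = 1999*(-1094) = -2186906)
F = 2130
F - H = 2130 - 1*(-2186906) = 2130 + 2186906 = 2189036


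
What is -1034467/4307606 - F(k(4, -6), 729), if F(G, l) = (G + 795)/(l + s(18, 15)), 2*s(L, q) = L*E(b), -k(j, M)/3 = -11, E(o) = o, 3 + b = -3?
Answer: -473884777/323070450 ≈ -1.4668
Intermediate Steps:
b = -6 (b = -3 - 3 = -6)
k(j, M) = 33 (k(j, M) = -3*(-11) = 33)
s(L, q) = -3*L (s(L, q) = (L*(-6))/2 = (-6*L)/2 = -3*L)
F(G, l) = (795 + G)/(-54 + l) (F(G, l) = (G + 795)/(l - 3*18) = (795 + G)/(l - 54) = (795 + G)/(-54 + l))
-1034467/4307606 - F(k(4, -6), 729) = -1034467/4307606 - (795 + 33)/(-54 + 729) = -1034467*1/4307606 - 828/675 = -1034467/4307606 - 828/675 = -1034467/4307606 - 1*92/75 = -1034467/4307606 - 92/75 = -473884777/323070450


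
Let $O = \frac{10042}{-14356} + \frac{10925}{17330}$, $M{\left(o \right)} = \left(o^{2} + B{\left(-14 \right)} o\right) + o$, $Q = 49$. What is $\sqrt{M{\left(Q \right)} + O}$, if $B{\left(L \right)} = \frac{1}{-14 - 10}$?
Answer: $\frac{\sqrt{13636354983890776122}}{74636844} \approx 49.476$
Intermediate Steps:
$B{\left(L \right)} = - \frac{1}{24}$ ($B{\left(L \right)} = \frac{1}{-24} = - \frac{1}{24}$)
$M{\left(o \right)} = o^{2} + \frac{23 o}{24}$ ($M{\left(o \right)} = \left(o^{2} - \frac{o}{24}\right) + o = o^{2} + \frac{23 o}{24}$)
$O = - \frac{429714}{6219737}$ ($O = 10042 \left(- \frac{1}{14356}\right) + 10925 \cdot \frac{1}{17330} = - \frac{5021}{7178} + \frac{2185}{3466} = - \frac{429714}{6219737} \approx -0.069089$)
$\sqrt{M{\left(Q \right)} + O} = \sqrt{\frac{1}{24} \cdot 49 \left(23 + 24 \cdot 49\right) - \frac{429714}{6219737}} = \sqrt{\frac{1}{24} \cdot 49 \left(23 + 1176\right) - \frac{429714}{6219737}} = \sqrt{\frac{1}{24} \cdot 49 \cdot 1199 - \frac{429714}{6219737}} = \sqrt{\frac{58751}{24} - \frac{429714}{6219737}} = \sqrt{\frac{365405455351}{149273688}} = \frac{\sqrt{13636354983890776122}}{74636844}$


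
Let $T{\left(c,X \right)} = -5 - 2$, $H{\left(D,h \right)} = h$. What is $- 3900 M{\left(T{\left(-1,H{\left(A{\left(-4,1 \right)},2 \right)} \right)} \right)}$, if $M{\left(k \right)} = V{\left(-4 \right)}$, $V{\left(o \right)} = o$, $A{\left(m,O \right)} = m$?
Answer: $15600$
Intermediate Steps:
$T{\left(c,X \right)} = -7$ ($T{\left(c,X \right)} = -5 - 2 = -7$)
$M{\left(k \right)} = -4$
$- 3900 M{\left(T{\left(-1,H{\left(A{\left(-4,1 \right)},2 \right)} \right)} \right)} = \left(-3900\right) \left(-4\right) = 15600$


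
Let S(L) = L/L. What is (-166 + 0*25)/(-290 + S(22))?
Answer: 166/289 ≈ 0.57439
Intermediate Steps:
S(L) = 1
(-166 + 0*25)/(-290 + S(22)) = (-166 + 0*25)/(-290 + 1) = (-166 + 0)/(-289) = -166*(-1/289) = 166/289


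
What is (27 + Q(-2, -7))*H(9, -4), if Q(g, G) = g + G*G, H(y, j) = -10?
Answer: -740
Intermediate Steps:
Q(g, G) = g + G²
(27 + Q(-2, -7))*H(9, -4) = (27 + (-2 + (-7)²))*(-10) = (27 + (-2 + 49))*(-10) = (27 + 47)*(-10) = 74*(-10) = -740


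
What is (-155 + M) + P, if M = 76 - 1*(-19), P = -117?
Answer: -177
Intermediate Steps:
M = 95 (M = 76 + 19 = 95)
(-155 + M) + P = (-155 + 95) - 117 = -60 - 117 = -177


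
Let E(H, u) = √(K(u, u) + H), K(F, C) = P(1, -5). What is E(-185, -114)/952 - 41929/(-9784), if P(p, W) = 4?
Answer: 41929/9784 + I*√181/952 ≈ 4.2855 + 0.014132*I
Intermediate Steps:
K(F, C) = 4
E(H, u) = √(4 + H)
E(-185, -114)/952 - 41929/(-9784) = √(4 - 185)/952 - 41929/(-9784) = √(-181)*(1/952) - 41929*(-1/9784) = (I*√181)*(1/952) + 41929/9784 = I*√181/952 + 41929/9784 = 41929/9784 + I*√181/952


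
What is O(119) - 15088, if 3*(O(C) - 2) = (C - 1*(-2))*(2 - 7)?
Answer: -45863/3 ≈ -15288.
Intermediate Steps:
O(C) = -4/3 - 5*C/3 (O(C) = 2 + ((C - 1*(-2))*(2 - 7))/3 = 2 + ((C + 2)*(-5))/3 = 2 + ((2 + C)*(-5))/3 = 2 + (-10 - 5*C)/3 = 2 + (-10/3 - 5*C/3) = -4/3 - 5*C/3)
O(119) - 15088 = (-4/3 - 5/3*119) - 15088 = (-4/3 - 595/3) - 15088 = -599/3 - 15088 = -45863/3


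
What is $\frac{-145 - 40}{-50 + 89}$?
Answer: $- \frac{185}{39} \approx -4.7436$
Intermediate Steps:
$\frac{-145 - 40}{-50 + 89} = \frac{1}{39} \left(-185\right) = - \frac{185}{39}$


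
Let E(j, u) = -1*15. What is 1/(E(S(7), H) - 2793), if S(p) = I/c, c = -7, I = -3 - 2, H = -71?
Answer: -1/2808 ≈ -0.00035613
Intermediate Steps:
I = -5
S(p) = 5/7 (S(p) = -5/(-7) = -5*(-⅐) = 5/7)
E(j, u) = -15
1/(E(S(7), H) - 2793) = 1/(-15 - 2793) = 1/(-2808) = -1/2808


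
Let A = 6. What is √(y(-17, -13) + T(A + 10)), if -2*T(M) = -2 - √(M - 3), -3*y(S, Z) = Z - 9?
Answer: √(300 + 18*√13)/6 ≈ 3.1837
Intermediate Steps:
y(S, Z) = 3 - Z/3 (y(S, Z) = -(Z - 9)/3 = -(-9 + Z)/3 = 3 - Z/3)
T(M) = 1 + √(-3 + M)/2 (T(M) = -(-2 - √(M - 3))/2 = -(-2 - √(-3 + M))/2 = 1 + √(-3 + M)/2)
√(y(-17, -13) + T(A + 10)) = √((3 - ⅓*(-13)) + (1 + √(-3 + (6 + 10))/2)) = √((3 + 13/3) + (1 + √(-3 + 16)/2)) = √(22/3 + (1 + √13/2)) = √(25/3 + √13/2)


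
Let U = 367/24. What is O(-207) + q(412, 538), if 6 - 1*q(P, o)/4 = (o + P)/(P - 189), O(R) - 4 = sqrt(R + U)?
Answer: 2444/223 + I*sqrt(27606)/12 ≈ 10.96 + 13.846*I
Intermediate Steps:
U = 367/24 (U = 367*(1/24) = 367/24 ≈ 15.292)
O(R) = 4 + sqrt(367/24 + R) (O(R) = 4 + sqrt(R + 367/24) = 4 + sqrt(367/24 + R))
q(P, o) = 24 - 4*(P + o)/(-189 + P) (q(P, o) = 24 - 4*(o + P)/(P - 189) = 24 - 4*(P + o)/(-189 + P))
O(-207) + q(412, 538) = (4 + sqrt(2202 + 144*(-207))/12) + 4*(-1134 - 1*538 + 5*412)/(-189 + 412) = (4 + sqrt(2202 - 29808)/12) + 4*(-1134 - 538 + 2060)/223 = (4 + sqrt(-27606)/12) + 4*(1/223)*388 = (4 + (I*sqrt(27606))/12) + 1552/223 = (4 + I*sqrt(27606)/12) + 1552/223 = 2444/223 + I*sqrt(27606)/12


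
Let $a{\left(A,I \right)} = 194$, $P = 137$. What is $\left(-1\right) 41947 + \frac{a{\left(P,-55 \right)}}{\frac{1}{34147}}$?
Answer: $6582571$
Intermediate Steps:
$\left(-1\right) 41947 + \frac{a{\left(P,-55 \right)}}{\frac{1}{34147}} = \left(-1\right) 41947 + \frac{194}{\frac{1}{34147}} = -41947 + 194 \frac{1}{\frac{1}{34147}} = -41947 + 194 \cdot 34147 = -41947 + 6624518 = 6582571$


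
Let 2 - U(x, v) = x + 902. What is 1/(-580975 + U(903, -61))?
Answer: -1/582778 ≈ -1.7159e-6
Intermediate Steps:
U(x, v) = -900 - x (U(x, v) = 2 - (x + 902) = 2 - (902 + x) = 2 + (-902 - x) = -900 - x)
1/(-580975 + U(903, -61)) = 1/(-580975 + (-900 - 1*903)) = 1/(-580975 + (-900 - 903)) = 1/(-580975 - 1803) = 1/(-582778) = -1/582778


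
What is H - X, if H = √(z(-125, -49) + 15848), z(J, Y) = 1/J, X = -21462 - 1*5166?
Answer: 26628 + 3*√1100555/25 ≈ 26754.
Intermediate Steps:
X = -26628 (X = -21462 - 5166 = -26628)
H = 3*√1100555/25 (H = √(1/(-125) + 15848) = √(-1/125 + 15848) = √(1980999/125) = 3*√1100555/25 ≈ 125.89)
H - X = 3*√1100555/25 - 1*(-26628) = 3*√1100555/25 + 26628 = 26628 + 3*√1100555/25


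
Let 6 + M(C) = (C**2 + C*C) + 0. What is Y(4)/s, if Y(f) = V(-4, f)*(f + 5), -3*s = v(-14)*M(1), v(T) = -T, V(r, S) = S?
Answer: 27/14 ≈ 1.9286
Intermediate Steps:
M(C) = -6 + 2*C**2 (M(C) = -6 + ((C**2 + C*C) + 0) = -6 + ((C**2 + C**2) + 0) = -6 + (2*C**2 + 0) = -6 + 2*C**2)
s = 56/3 (s = -(-1*(-14))*(-6 + 2*1**2)/3 = -14*(-6 + 2*1)/3 = -14*(-6 + 2)/3 = -14*(-4)/3 = -1/3*(-56) = 56/3 ≈ 18.667)
Y(f) = f*(5 + f) (Y(f) = f*(f + 5) = f*(5 + f))
Y(4)/s = (4*(5 + 4))/(56/3) = (4*9)*(3/56) = 36*(3/56) = 27/14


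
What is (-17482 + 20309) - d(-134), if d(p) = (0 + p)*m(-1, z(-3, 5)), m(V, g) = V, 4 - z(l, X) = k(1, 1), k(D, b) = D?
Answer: 2693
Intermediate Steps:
z(l, X) = 3 (z(l, X) = 4 - 1*1 = 4 - 1 = 3)
d(p) = -p (d(p) = (0 + p)*(-1) = p*(-1) = -p)
(-17482 + 20309) - d(-134) = (-17482 + 20309) - (-1)*(-134) = 2827 - 1*134 = 2827 - 134 = 2693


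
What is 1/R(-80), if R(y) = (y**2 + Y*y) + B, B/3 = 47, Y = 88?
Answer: -1/499 ≈ -0.0020040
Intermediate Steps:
B = 141 (B = 3*47 = 141)
R(y) = 141 + y**2 + 88*y (R(y) = (y**2 + 88*y) + 141 = 141 + y**2 + 88*y)
1/R(-80) = 1/(141 + (-80)**2 + 88*(-80)) = 1/(141 + 6400 - 7040) = 1/(-499) = -1/499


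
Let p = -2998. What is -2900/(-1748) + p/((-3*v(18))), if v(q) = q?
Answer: 674638/11799 ≈ 57.178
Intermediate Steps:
-2900/(-1748) + p/((-3*v(18))) = -2900/(-1748) - 2998/((-3*18)) = -2900*(-1/1748) - 2998/(-54) = 725/437 - 2998*(-1/54) = 725/437 + 1499/27 = 674638/11799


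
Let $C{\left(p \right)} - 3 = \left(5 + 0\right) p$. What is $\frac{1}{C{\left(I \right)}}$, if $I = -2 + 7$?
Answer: $\frac{1}{28} \approx 0.035714$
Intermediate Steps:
$I = 5$
$C{\left(p \right)} = 3 + 5 p$ ($C{\left(p \right)} = 3 + \left(5 + 0\right) p = 3 + 5 p$)
$\frac{1}{C{\left(I \right)}} = \frac{1}{3 + 5 \cdot 5} = \frac{1}{3 + 25} = \frac{1}{28}$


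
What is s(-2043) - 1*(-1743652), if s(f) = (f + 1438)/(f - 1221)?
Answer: 5691280733/3264 ≈ 1.7437e+6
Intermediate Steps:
s(f) = (1438 + f)/(-1221 + f)
s(-2043) - 1*(-1743652) = (1438 - 2043)/(-1221 - 2043) - 1*(-1743652) = -605/(-3264) + 1743652 = -1/3264*(-605) + 1743652 = 605/3264 + 1743652 = 5691280733/3264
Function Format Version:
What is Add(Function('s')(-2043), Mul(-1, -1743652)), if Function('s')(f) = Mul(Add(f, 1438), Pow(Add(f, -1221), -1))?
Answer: Rational(5691280733, 3264) ≈ 1.7437e+6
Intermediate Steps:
Function('s')(f) = Mul(Pow(Add(-1221, f), -1), Add(1438, f)) (Function('s')(f) = Mul(Add(1438, f), Pow(Add(-1221, f), -1)) = Mul(Pow(Add(-1221, f), -1), Add(1438, f)))
Add(Function('s')(-2043), Mul(-1, -1743652)) = Add(Mul(Pow(Add(-1221, -2043), -1), Add(1438, -2043)), Mul(-1, -1743652)) = Add(Mul(Pow(-3264, -1), -605), 1743652) = Add(Mul(Rational(-1, 3264), -605), 1743652) = Add(Rational(605, 3264), 1743652) = Rational(5691280733, 3264)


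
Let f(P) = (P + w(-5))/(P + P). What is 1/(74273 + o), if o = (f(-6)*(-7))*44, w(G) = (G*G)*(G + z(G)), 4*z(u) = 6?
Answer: 6/431239 ≈ 1.3913e-5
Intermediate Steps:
z(u) = 3/2 (z(u) = (¼)*6 = 3/2)
w(G) = G²*(3/2 + G) (w(G) = (G*G)*(G + 3/2) = G²*(3/2 + G))
f(P) = (-175/2 + P)/(2*P) (f(P) = (P + (-5)²*(3/2 - 5))/(P + P) = (P + 25*(-7/2))/((2*P)) = (P - 175/2)*(1/(2*P)) = (-175/2 + P)*(1/(2*P)) = (-175/2 + P)/(2*P))
o = -14399/6 (o = (((¼)*(-175 + 2*(-6))/(-6))*(-7))*44 = (((¼)*(-⅙)*(-175 - 12))*(-7))*44 = (((¼)*(-⅙)*(-187))*(-7))*44 = ((187/24)*(-7))*44 = -1309/24*44 = -14399/6 ≈ -2399.8)
1/(74273 + o) = 1/(74273 - 14399/6) = 1/(431239/6) = 6/431239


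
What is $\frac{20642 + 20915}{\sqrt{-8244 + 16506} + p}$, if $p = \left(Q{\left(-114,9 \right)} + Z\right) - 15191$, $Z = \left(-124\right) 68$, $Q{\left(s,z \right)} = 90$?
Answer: $- \frac{977960881}{553793827} - \frac{374013 \sqrt{102}}{553793827} \approx -1.7728$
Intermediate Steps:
$Z = -8432$
$p = -23533$ ($p = \left(90 - 8432\right) - 15191 = -8342 - 15191 = -23533$)
$\frac{20642 + 20915}{\sqrt{-8244 + 16506} + p} = \frac{20642 + 20915}{\sqrt{-8244 + 16506} - 23533} = \frac{41557}{\sqrt{8262} - 23533} = \frac{41557}{9 \sqrt{102} - 23533} = \frac{41557}{-23533 + 9 \sqrt{102}}$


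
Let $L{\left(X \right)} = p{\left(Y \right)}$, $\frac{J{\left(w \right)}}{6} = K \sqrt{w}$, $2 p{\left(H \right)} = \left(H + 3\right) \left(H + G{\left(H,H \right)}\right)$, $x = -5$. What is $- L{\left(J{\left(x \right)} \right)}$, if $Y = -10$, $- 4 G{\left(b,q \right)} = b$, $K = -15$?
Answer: $- \frac{105}{4} \approx -26.25$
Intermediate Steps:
$G{\left(b,q \right)} = - \frac{b}{4}$
$p{\left(H \right)} = \frac{3 H \left(3 + H\right)}{8}$ ($p{\left(H \right)} = \frac{\left(H + 3\right) \left(H - \frac{H}{4}\right)}{2} = \frac{\left(3 + H\right) \frac{3 H}{4}}{2} = \frac{\frac{3}{4} H \left(3 + H\right)}{2} = \frac{3 H \left(3 + H\right)}{8}$)
$J{\left(w \right)} = - 90 \sqrt{w}$ ($J{\left(w \right)} = 6 \left(- 15 \sqrt{w}\right) = - 90 \sqrt{w}$)
$L{\left(X \right)} = \frac{105}{4}$ ($L{\left(X \right)} = \frac{3}{8} \left(-10\right) \left(3 - 10\right) = \frac{3}{8} \left(-10\right) \left(-7\right) = \frac{105}{4}$)
$- L{\left(J{\left(x \right)} \right)} = \left(-1\right) \frac{105}{4} = - \frac{105}{4}$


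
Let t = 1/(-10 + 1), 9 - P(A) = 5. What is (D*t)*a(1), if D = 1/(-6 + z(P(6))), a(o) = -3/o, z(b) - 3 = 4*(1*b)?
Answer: 1/39 ≈ 0.025641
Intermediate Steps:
P(A) = 4 (P(A) = 9 - 1*5 = 9 - 5 = 4)
t = -⅑ (t = 1/(-9) = -⅑ ≈ -0.11111)
z(b) = 3 + 4*b (z(b) = 3 + 4*(1*b) = 3 + 4*b)
D = 1/13 (D = 1/(-6 + (3 + 4*4)) = 1/(-6 + (3 + 16)) = 1/(-6 + 19) = 1/13 ≈ 0.076923)
(D*t)*a(1) = ((1/13)*(-⅑))*(-3/1) = -(-1)/39 = -1/117*(-3) = 1/39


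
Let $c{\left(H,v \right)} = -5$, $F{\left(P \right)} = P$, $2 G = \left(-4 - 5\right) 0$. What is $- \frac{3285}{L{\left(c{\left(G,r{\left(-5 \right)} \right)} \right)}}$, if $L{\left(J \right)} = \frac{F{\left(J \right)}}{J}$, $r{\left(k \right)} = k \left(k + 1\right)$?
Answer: $-3285$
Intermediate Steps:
$G = 0$ ($G = \frac{\left(-4 - 5\right) 0}{2} = \frac{\left(-9\right) 0}{2} = \frac{1}{2} \cdot 0 = 0$)
$r{\left(k \right)} = k \left(1 + k\right)$
$L{\left(J \right)} = 1$ ($L{\left(J \right)} = \frac{J}{J} = 1$)
$- \frac{3285}{L{\left(c{\left(G,r{\left(-5 \right)} \right)} \right)}} = - \frac{3285}{1} = \left(-3285\right) 1 = -3285$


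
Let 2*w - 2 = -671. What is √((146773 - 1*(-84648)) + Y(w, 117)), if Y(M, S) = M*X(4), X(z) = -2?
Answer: √232090 ≈ 481.76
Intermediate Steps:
w = -669/2 (w = 1 + (½)*(-671) = 1 - 671/2 = -669/2 ≈ -334.50)
Y(M, S) = -2*M (Y(M, S) = M*(-2) = -2*M)
√((146773 - 1*(-84648)) + Y(w, 117)) = √((146773 - 1*(-84648)) - 2*(-669/2)) = √((146773 + 84648) + 669) = √(231421 + 669) = √232090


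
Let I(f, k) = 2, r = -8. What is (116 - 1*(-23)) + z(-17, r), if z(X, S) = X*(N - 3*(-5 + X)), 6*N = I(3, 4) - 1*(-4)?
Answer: -1000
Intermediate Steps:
N = 1 (N = (2 - 1*(-4))/6 = (2 + 4)/6 = (⅙)*6 = 1)
z(X, S) = X*(16 - 3*X) (z(X, S) = X*(1 - 3*(-5 + X)) = X*(1 + (15 - 3*X)) = X*(16 - 3*X))
(116 - 1*(-23)) + z(-17, r) = (116 - 1*(-23)) - 17*(16 - 3*(-17)) = (116 + 23) - 17*(16 + 51) = 139 - 17*67 = 139 - 1139 = -1000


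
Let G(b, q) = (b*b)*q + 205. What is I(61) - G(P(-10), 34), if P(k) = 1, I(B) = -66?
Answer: -305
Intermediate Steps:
G(b, q) = 205 + q*b**2 (G(b, q) = b**2*q + 205 = q*b**2 + 205 = 205 + q*b**2)
I(61) - G(P(-10), 34) = -66 - (205 + 34*1**2) = -66 - (205 + 34*1) = -66 - (205 + 34) = -66 - 1*239 = -66 - 239 = -305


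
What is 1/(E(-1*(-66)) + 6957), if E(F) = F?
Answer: 1/7023 ≈ 0.00014239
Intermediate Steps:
1/(E(-1*(-66)) + 6957) = 1/(-1*(-66) + 6957) = 1/(66 + 6957) = 1/7023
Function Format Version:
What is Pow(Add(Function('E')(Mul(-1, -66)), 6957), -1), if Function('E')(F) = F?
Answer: Rational(1, 7023) ≈ 0.00014239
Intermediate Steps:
Pow(Add(Function('E')(Mul(-1, -66)), 6957), -1) = Pow(Add(Mul(-1, -66), 6957), -1) = Pow(Add(66, 6957), -1) = Pow(7023, -1) = Rational(1, 7023)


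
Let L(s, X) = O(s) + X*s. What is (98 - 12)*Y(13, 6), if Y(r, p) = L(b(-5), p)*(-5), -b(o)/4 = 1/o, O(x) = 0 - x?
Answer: -1720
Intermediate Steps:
O(x) = -x
b(o) = -4/o
L(s, X) = -s + X*s
Y(r, p) = 4 - 4*p (Y(r, p) = ((-4/(-5))*(-1 + p))*(-5) = ((-4*(-1/5))*(-1 + p))*(-5) = (4*(-1 + p)/5)*(-5) = (-4/5 + 4*p/5)*(-5) = 4 - 4*p)
(98 - 12)*Y(13, 6) = (98 - 12)*(4 - 4*6) = 86*(4 - 24) = 86*(-20) = -1720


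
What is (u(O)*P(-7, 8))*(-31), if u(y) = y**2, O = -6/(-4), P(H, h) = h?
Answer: -558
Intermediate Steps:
O = 3/2 (O = -6*(-1/4) = 3/2 ≈ 1.5000)
(u(O)*P(-7, 8))*(-31) = ((3/2)**2*8)*(-31) = ((9/4)*8)*(-31) = 18*(-31) = -558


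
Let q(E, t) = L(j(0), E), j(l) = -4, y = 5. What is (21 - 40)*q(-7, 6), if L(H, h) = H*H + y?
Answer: -399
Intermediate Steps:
L(H, h) = 5 + H**2 (L(H, h) = H*H + 5 = H**2 + 5 = 5 + H**2)
q(E, t) = 21 (q(E, t) = 5 + (-4)**2 = 5 + 16 = 21)
(21 - 40)*q(-7, 6) = (21 - 40)*21 = -19*21 = -399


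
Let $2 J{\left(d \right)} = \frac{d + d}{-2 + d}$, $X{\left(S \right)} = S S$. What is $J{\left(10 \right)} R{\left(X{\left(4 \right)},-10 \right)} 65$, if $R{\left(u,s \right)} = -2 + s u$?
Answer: $- \frac{26325}{2} \approx -13163.0$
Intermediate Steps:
$X{\left(S \right)} = S^{2}$
$J{\left(d \right)} = \frac{d}{-2 + d}$ ($J{\left(d \right)} = \frac{\left(d + d\right) \frac{1}{-2 + d}}{2} = \frac{2 d \frac{1}{-2 + d}}{2} = \frac{d}{-2 + d}$)
$J{\left(10 \right)} R{\left(X{\left(4 \right)},-10 \right)} 65 = \frac{10}{-2 + 10} \left(-2 - 10 \cdot 4^{2}\right) 65 = \frac{10}{8} \left(-2 - 160\right) 65 = 10 \cdot \frac{1}{8} \left(-2 - 160\right) 65 = \frac{5}{4} \left(-162\right) 65 = \left(- \frac{405}{2}\right) 65 = - \frac{26325}{2}$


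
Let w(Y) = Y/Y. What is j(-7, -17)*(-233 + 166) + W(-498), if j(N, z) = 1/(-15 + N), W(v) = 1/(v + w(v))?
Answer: 33277/10934 ≈ 3.0434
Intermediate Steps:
w(Y) = 1
W(v) = 1/(1 + v) (W(v) = 1/(v + 1) = 1/(1 + v))
j(-7, -17)*(-233 + 166) + W(-498) = (-233 + 166)/(-15 - 7) + 1/(1 - 498) = -67/(-22) + 1/(-497) = -1/22*(-67) - 1/497 = 67/22 - 1/497 = 33277/10934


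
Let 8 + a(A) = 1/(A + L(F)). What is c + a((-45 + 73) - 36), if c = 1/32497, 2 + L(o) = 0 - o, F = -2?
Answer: -2112297/259976 ≈ -8.1250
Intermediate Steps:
L(o) = -2 - o (L(o) = -2 + (0 - o) = -2 - o)
a(A) = -8 + 1/A (a(A) = -8 + 1/(A + (-2 - 1*(-2))) = -8 + 1/(A + (-2 + 2)) = -8 + 1/(A + 0) = -8 + 1/A)
c = 1/32497 ≈ 3.0772e-5
c + a((-45 + 73) - 36) = 1/32497 + (-8 + 1/((-45 + 73) - 36)) = 1/32497 + (-8 + 1/(28 - 36)) = 1/32497 + (-8 + 1/(-8)) = 1/32497 + (-8 - 1/8) = 1/32497 - 65/8 = -2112297/259976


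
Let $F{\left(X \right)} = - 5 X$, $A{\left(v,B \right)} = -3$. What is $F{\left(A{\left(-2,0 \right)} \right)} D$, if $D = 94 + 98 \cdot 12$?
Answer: $19050$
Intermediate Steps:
$D = 1270$ ($D = 94 + 1176 = 1270$)
$F{\left(A{\left(-2,0 \right)} \right)} D = \left(-5\right) \left(-3\right) 1270 = 15 \cdot 1270 = 19050$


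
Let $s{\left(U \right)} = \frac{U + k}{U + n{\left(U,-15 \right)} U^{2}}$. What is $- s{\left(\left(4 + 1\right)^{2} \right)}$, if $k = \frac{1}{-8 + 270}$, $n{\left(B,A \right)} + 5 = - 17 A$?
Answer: $- \frac{6551}{40944050} \approx -0.00016$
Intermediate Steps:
$n{\left(B,A \right)} = -5 - 17 A$
$k = \frac{1}{262} \approx 0.0038168$
$s{\left(U \right)} = \frac{\frac{1}{262} + U}{U + 250 U^{2}}$ ($s{\left(U \right)} = \frac{U + \frac{1}{262}}{U + \left(-5 - -255\right) U^{2}} = \frac{\frac{1}{262} + U}{U + \left(-5 + 255\right) U^{2}} = \frac{\frac{1}{262} + U}{U + 250 U^{2}}$)
$- s{\left(\left(4 + 1\right)^{2} \right)} = - \frac{\frac{1}{262} + \left(4 + 1\right)^{2}}{\left(4 + 1\right)^{2} \left(1 + 250 \left(4 + 1\right)^{2}\right)} = - \frac{\frac{1}{262} + 5^{2}}{5^{2} \left(1 + 250 \cdot 5^{2}\right)} = - \frac{\frac{1}{262} + 25}{25 \left(1 + 250 \cdot 25\right)} = - \frac{6551}{25 \left(1 + 6250\right) 262} = - \frac{6551}{25 \cdot 6251 \cdot 262} = \left(-1\right) \frac{6551}{40944050} = - \frac{6551}{40944050}$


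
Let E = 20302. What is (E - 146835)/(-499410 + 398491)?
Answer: 126533/100919 ≈ 1.2538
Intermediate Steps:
(E - 146835)/(-499410 + 398491) = (20302 - 146835)/(-499410 + 398491) = -126533/(-100919) = -126533*(-1/100919) = 126533/100919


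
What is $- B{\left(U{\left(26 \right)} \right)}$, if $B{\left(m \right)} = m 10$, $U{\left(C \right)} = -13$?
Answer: $130$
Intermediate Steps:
$B{\left(m \right)} = 10 m$
$- B{\left(U{\left(26 \right)} \right)} = - 10 \left(-13\right) = \left(-1\right) \left(-130\right) = 130$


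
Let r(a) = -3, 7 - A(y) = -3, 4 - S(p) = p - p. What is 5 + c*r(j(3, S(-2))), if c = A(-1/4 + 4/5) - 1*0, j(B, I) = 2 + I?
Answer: -25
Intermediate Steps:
S(p) = 4 (S(p) = 4 - (p - p) = 4 - 1*0 = 4 + 0 = 4)
A(y) = 10 (A(y) = 7 - 1*(-3) = 7 + 3 = 10)
c = 10 (c = 10 - 1*0 = 10 + 0 = 10)
5 + c*r(j(3, S(-2))) = 5 + 10*(-3) = 5 - 30 = -25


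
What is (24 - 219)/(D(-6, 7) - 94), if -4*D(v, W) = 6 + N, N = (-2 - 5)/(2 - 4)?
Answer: 520/257 ≈ 2.0233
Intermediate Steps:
N = 7/2 (N = -7/(-2) = -7*(-½) = 7/2 ≈ 3.5000)
D(v, W) = -19/8 (D(v, W) = -(6 + 7/2)/4 = -¼*19/2 = -19/8)
(24 - 219)/(D(-6, 7) - 94) = (24 - 219)/(-19/8 - 94) = -195/(-771/8) = -195*(-8/771) = 520/257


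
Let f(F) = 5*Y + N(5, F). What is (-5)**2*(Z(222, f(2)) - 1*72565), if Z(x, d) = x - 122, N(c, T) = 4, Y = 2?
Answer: -1811625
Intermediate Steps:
f(F) = 14 (f(F) = 5*2 + 4 = 10 + 4 = 14)
Z(x, d) = -122 + x
(-5)**2*(Z(222, f(2)) - 1*72565) = (-5)**2*((-122 + 222) - 1*72565) = 25*(100 - 72565) = 25*(-72465) = -1811625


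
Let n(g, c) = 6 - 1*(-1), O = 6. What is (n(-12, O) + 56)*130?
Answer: 8190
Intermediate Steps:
n(g, c) = 7 (n(g, c) = 6 + 1 = 7)
(n(-12, O) + 56)*130 = (7 + 56)*130 = 63*130 = 8190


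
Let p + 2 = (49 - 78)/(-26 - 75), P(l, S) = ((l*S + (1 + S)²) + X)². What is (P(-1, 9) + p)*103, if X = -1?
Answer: 84246481/101 ≈ 8.3412e+5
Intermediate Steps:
P(l, S) = (-1 + (1 + S)² + S*l)² (P(l, S) = ((l*S + (1 + S)²) - 1)² = ((S*l + (1 + S)²) - 1)² = (((1 + S)² + S*l) - 1)² = (-1 + (1 + S)² + S*l)²)
p = -173/101 (p = -2 + (49 - 78)/(-26 - 75) = -2 - 29/(-101) = -2 - 29*(-1/101) = -2 + 29/101 = -173/101 ≈ -1.7129)
(P(-1, 9) + p)*103 = ((-1 + (1 + 9)² + 9*(-1))² - 173/101)*103 = ((-1 + 10² - 9)² - 173/101)*103 = ((-1 + 100 - 9)² - 173/101)*103 = (90² - 173/101)*103 = (8100 - 173/101)*103 = (817927/101)*103 = 84246481/101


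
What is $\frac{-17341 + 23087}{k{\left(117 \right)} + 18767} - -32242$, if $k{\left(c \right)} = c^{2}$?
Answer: $\frac{523226049}{16228} \approx 32242.0$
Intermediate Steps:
$\frac{-17341 + 23087}{k{\left(117 \right)} + 18767} - -32242 = \frac{-17341 + 23087}{117^{2} + 18767} - -32242 = \frac{5746}{13689 + 18767} + 32242 = \frac{5746}{32456} + 32242 = 5746 \cdot \frac{1}{32456} + 32242 = \frac{2873}{16228} + 32242 = \frac{523226049}{16228}$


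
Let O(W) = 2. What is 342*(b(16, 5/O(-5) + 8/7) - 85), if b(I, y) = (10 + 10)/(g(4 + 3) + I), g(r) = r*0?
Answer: -57285/2 ≈ -28643.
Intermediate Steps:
g(r) = 0
b(I, y) = 20/I (b(I, y) = (10 + 10)/(0 + I) = 20/I)
342*(b(16, 5/O(-5) + 8/7) - 85) = 342*(20/16 - 85) = 342*(20*(1/16) - 85) = 342*(5/4 - 85) = 342*(-335/4) = -57285/2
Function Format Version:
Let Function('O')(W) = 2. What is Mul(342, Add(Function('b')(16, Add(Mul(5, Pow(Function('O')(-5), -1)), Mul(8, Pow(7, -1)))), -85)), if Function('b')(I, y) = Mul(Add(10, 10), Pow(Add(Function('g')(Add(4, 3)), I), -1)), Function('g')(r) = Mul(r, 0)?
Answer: Rational(-57285, 2) ≈ -28643.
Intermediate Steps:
Function('g')(r) = 0
Function('b')(I, y) = Mul(20, Pow(I, -1)) (Function('b')(I, y) = Mul(Add(10, 10), Pow(Add(0, I), -1)) = Mul(20, Pow(I, -1)))
Mul(342, Add(Function('b')(16, Add(Mul(5, Pow(Function('O')(-5), -1)), Mul(8, Pow(7, -1)))), -85)) = Mul(342, Add(Mul(20, Pow(16, -1)), -85)) = Mul(342, Add(Mul(20, Rational(1, 16)), -85)) = Mul(342, Add(Rational(5, 4), -85)) = Mul(342, Rational(-335, 4)) = Rational(-57285, 2)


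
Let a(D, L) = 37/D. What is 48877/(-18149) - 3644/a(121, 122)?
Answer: -8004138125/671513 ≈ -11920.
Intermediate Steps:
48877/(-18149) - 3644/a(121, 122) = 48877/(-18149) - 3644/(37/121) = 48877*(-1/18149) - 3644/(37*(1/121)) = -48877/18149 - 3644/37/121 = -48877/18149 - 3644*121/37 = -48877/18149 - 440924/37 = -8004138125/671513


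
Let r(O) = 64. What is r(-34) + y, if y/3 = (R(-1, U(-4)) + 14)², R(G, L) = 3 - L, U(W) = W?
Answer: 1387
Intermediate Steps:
y = 1323 (y = 3*((3 - 1*(-4)) + 14)² = 3*((3 + 4) + 14)² = 3*(7 + 14)² = 3*21² = 3*441 = 1323)
r(-34) + y = 64 + 1323 = 1387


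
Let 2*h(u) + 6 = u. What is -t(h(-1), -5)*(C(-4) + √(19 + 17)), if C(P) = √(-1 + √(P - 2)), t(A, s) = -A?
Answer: -21 - 7*√(-1 + I*√6)/2 ≈ -24.175 - 4.7255*I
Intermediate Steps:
h(u) = -3 + u/2
C(P) = √(-1 + √(-2 + P))
-t(h(-1), -5)*(C(-4) + √(19 + 17)) = -(-(-3 + (½)*(-1)))*(√(-1 + √(-2 - 4)) + √(19 + 17)) = -(-(-3 - ½))*(√(-1 + √(-6)) + √36) = -(-1*(-7/2))*(√(-1 + I*√6) + 6) = -7*(6 + √(-1 + I*√6))/2 = -(21 + 7*√(-1 + I*√6)/2) = -21 - 7*√(-1 + I*√6)/2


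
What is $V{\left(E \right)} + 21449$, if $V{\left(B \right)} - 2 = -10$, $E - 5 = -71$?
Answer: $21441$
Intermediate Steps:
$E = -66$ ($E = 5 - 71 = -66$)
$V{\left(B \right)} = -8$ ($V{\left(B \right)} = 2 - 10 = -8$)
$V{\left(E \right)} + 21449 = -8 + 21449 = 21441$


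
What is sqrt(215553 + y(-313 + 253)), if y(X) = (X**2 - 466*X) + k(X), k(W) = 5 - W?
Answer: sqrt(247178) ≈ 497.17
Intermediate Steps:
y(X) = 5 + X**2 - 467*X (y(X) = (X**2 - 466*X) + (5 - X) = 5 + X**2 - 467*X)
sqrt(215553 + y(-313 + 253)) = sqrt(215553 + (5 + (-313 + 253)**2 - 467*(-313 + 253))) = sqrt(215553 + (5 + (-60)**2 - 467*(-60))) = sqrt(215553 + (5 + 3600 + 28020)) = sqrt(215553 + 31625) = sqrt(247178)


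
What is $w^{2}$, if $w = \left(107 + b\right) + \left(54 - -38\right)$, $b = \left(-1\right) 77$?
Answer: $14884$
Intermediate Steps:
$b = -77$
$w = 122$ ($w = \left(107 - 77\right) + \left(54 - -38\right) = 30 + \left(54 + 38\right) = 30 + 92 = 122$)
$w^{2} = 122^{2} = 14884$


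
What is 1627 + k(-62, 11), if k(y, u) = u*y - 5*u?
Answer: 890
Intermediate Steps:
k(y, u) = -5*u + u*y
1627 + k(-62, 11) = 1627 + 11*(-5 - 62) = 1627 + 11*(-67) = 1627 - 737 = 890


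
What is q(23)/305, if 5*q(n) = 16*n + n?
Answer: 391/1525 ≈ 0.25639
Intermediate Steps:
q(n) = 17*n/5 (q(n) = (16*n + n)/5 = (17*n)/5 = 17*n/5)
q(23)/305 = ((17/5)*23)/305 = (391/5)*(1/305) = 391/1525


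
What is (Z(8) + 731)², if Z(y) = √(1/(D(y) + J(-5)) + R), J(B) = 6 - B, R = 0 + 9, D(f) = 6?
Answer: (12427 + √2618)²/289 ≈ 5.3877e+5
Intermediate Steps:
R = 9
Z(y) = √2618/17 (Z(y) = √(1/(6 + (6 - 1*(-5))) + 9) = √(1/(6 + (6 + 5)) + 9) = √(1/(6 + 11) + 9) = √(1/17 + 9) = √(154/17) = √2618/17)
(Z(8) + 731)² = (√2618/17 + 731)² = (731 + √2618/17)²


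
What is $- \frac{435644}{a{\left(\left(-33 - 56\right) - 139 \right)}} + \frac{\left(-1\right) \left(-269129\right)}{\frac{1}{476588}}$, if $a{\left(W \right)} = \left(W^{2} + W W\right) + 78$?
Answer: $\frac{6672659960078774}{52023} \approx 1.2826 \cdot 10^{11}$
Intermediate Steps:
$a{\left(W \right)} = 78 + 2 W^{2}$ ($a{\left(W \right)} = \left(W^{2} + W^{2}\right) + 78 = 2 W^{2} + 78 = 78 + 2 W^{2}$)
$- \frac{435644}{a{\left(\left(-33 - 56\right) - 139 \right)}} + \frac{\left(-1\right) \left(-269129\right)}{\frac{1}{476588}} = - \frac{435644}{78 + 2 \left(\left(-33 - 56\right) - 139\right)^{2}} + \frac{\left(-1\right) \left(-269129\right)}{\frac{1}{476588}} = - \frac{435644}{78 + 2 \left(-89 - 139\right)^{2}} + 269129 \frac{1}{\frac{1}{476588}} = - \frac{435644}{78 + 2 \left(-228\right)^{2}} + 269129 \cdot 476588 = - \frac{435644}{78 + 2 \cdot 51984} + 128263651852 = - \frac{435644}{78 + 103968} + 128263651852 = - \frac{435644}{104046} + 128263651852 = \left(-435644\right) \frac{1}{104046} + 128263651852 = - \frac{217822}{52023} + 128263651852 = \frac{6672659960078774}{52023}$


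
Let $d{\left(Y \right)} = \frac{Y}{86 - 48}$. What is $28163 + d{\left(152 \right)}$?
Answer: $28167$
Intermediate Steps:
$d{\left(Y \right)} = \frac{Y}{38}$
$28163 + d{\left(152 \right)} = 28163 + \frac{1}{38} \cdot 152 = 28163 + 4 = 28167$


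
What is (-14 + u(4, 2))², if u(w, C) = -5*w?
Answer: 1156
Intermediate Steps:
(-14 + u(4, 2))² = (-14 - 5*4)² = (-14 - 20)² = (-34)² = 1156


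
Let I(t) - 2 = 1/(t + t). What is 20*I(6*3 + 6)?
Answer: 485/12 ≈ 40.417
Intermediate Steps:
I(t) = 2 + 1/(2*t) (I(t) = 2 + 1/(t + t) = 2 + 1/(2*t))
20*I(6*3 + 6) = 20*(2 + 1/(2*(6*3 + 6))) = 20*(2 + 1/(2*(18 + 6))) = 20*(2 + (½)/24) = 20*(2 + (½)*(1/24)) = 20*(2 + 1/48) = 20*(97/48) = 485/12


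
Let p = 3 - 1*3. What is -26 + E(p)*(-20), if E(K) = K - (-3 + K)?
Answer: -86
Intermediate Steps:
p = 0 (p = 3 - 3 = 0)
E(K) = 3 (E(K) = K + (3 - K) = 3)
-26 + E(p)*(-20) = -26 + 3*(-20) = -26 - 60 = -86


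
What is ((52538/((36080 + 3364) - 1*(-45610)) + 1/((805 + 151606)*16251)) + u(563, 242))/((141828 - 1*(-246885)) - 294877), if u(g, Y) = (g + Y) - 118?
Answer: 72428284442313725/9883952205081067092 ≈ 0.0073279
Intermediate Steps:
u(g, Y) = -118 + Y + g (u(g, Y) = (Y + g) - 118 = -118 + Y + g)
((52538/((36080 + 3364) - 1*(-45610)) + 1/((805 + 151606)*16251)) + u(563, 242))/((141828 - 1*(-246885)) - 294877) = ((52538/((36080 + 3364) - 1*(-45610)) + 1/((805 + 151606)*16251)) + (-118 + 242 + 563))/((141828 - 1*(-246885)) - 294877) = ((52538/(39444 + 45610) + (1/16251)/152411) + 687)/((141828 + 246885) - 294877) = ((52538/85054 + (1/152411)*(1/16251)) + 687)/(388713 - 294877) = ((52538*(1/85054) + 1/2476831161) + 687)/93836 = ((26269/42527 + 1/2476831161) + 687)*(1/93836) = (65063877810836/105332198783847 + 687)*(1/93836) = (72428284442313725/105332198783847)*(1/93836) = 72428284442313725/9883952205081067092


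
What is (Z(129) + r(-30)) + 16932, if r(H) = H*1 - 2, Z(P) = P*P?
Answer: 33541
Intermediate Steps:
Z(P) = P²
r(H) = -2 + H (r(H) = H - 2 = -2 + H)
(Z(129) + r(-30)) + 16932 = (129² + (-2 - 30)) + 16932 = (16641 - 32) + 16932 = 16609 + 16932 = 33541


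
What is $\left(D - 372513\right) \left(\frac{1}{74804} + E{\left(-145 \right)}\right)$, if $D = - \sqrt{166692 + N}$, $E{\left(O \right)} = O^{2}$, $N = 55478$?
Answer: $- \frac{585871348425813}{74804} - \frac{1572754101 \sqrt{222170}}{74804} \approx -7.842 \cdot 10^{9}$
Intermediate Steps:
$D = - \sqrt{222170}$ ($D = - \sqrt{166692 + 55478} = - \sqrt{222170} \approx -471.35$)
$\left(D - 372513\right) \left(\frac{1}{74804} + E{\left(-145 \right)}\right) = \left(- \sqrt{222170} - 372513\right) \left(\frac{1}{74804} + \left(-145\right)^{2}\right) = \left(-372513 - \sqrt{222170}\right) \left(\frac{1}{74804} + 21025\right) = \left(-372513 - \sqrt{222170}\right) \frac{1572754101}{74804} = - \frac{585871348425813}{74804} - \frac{1572754101 \sqrt{222170}}{74804}$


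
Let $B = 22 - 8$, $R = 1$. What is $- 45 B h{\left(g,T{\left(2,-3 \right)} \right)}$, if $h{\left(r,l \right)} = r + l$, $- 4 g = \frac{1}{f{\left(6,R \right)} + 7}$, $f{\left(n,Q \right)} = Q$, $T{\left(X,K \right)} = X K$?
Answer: $\frac{60795}{16} \approx 3799.7$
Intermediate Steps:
$T{\left(X,K \right)} = K X$
$g = - \frac{1}{32}$ ($g = - \frac{1}{4 \left(1 + 7\right)} = - \frac{1}{4 \cdot 8} = \left(- \frac{1}{4}\right) \frac{1}{8} = - \frac{1}{32} \approx -0.03125$)
$h{\left(r,l \right)} = l + r$
$B = 14$ ($B = 22 - 8 = 14$)
$- 45 B h{\left(g,T{\left(2,-3 \right)} \right)} = \left(-45\right) 14 \left(\left(-3\right) 2 - \frac{1}{32}\right) = - 630 \left(-6 - \frac{1}{32}\right) = \left(-630\right) \left(- \frac{193}{32}\right) = \frac{60795}{16}$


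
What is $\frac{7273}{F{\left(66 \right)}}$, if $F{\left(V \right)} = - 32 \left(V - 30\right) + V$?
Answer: $- \frac{7273}{1086} \approx -6.6971$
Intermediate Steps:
$F{\left(V \right)} = 960 - 31 V$ ($F{\left(V \right)} = - 32 \left(-30 + V\right) + V = \left(960 - 32 V\right) + V = 960 - 31 V$)
$\frac{7273}{F{\left(66 \right)}} = \frac{7273}{960 - 2046} = \frac{7273}{-1086} = 7273 \left(- \frac{1}{1086}\right) = - \frac{7273}{1086}$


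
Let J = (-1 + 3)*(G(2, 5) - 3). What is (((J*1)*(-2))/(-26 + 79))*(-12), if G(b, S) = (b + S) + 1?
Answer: 240/53 ≈ 4.5283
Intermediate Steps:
G(b, S) = 1 + S + b (G(b, S) = (S + b) + 1 = 1 + S + b)
J = 10 (J = (-1 + 3)*((1 + 5 + 2) - 3) = 2*(8 - 3) = 2*5 = 10)
(((J*1)*(-2))/(-26 + 79))*(-12) = (((10*1)*(-2))/(-26 + 79))*(-12) = ((10*(-2))/53)*(-12) = -20*1/53*(-12) = -20/53*(-12) = 240/53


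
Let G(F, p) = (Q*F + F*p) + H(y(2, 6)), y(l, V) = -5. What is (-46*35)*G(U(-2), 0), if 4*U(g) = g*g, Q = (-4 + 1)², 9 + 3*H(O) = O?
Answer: -20930/3 ≈ -6976.7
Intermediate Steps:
H(O) = -3 + O/3
Q = 9 (Q = (-3)² = 9)
U(g) = g²/4 (U(g) = (g*g)/4 = g²/4)
G(F, p) = -14/3 + 9*F + F*p (G(F, p) = (9*F + F*p) + (-3 + (⅓)*(-5)) = (9*F + F*p) + (-3 - 5/3) = (9*F + F*p) - 14/3 = -14/3 + 9*F + F*p)
(-46*35)*G(U(-2), 0) = (-46*35)*(-14/3 + 9*((¼)*(-2)²) + ((¼)*(-2)²)*0) = -1610*(-14/3 + 9*((¼)*4) + ((¼)*4)*0) = -1610*(-14/3 + 9*1 + 1*0) = -1610*(-14/3 + 9 + 0) = -1610*13/3 = -20930/3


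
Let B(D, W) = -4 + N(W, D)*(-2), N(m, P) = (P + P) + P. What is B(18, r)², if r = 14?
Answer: 12544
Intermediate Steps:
N(m, P) = 3*P (N(m, P) = 2*P + P = 3*P)
B(D, W) = -4 - 6*D (B(D, W) = -4 + (3*D)*(-2) = -4 - 6*D)
B(18, r)² = (-4 - 6*18)² = (-4 - 108)² = (-112)² = 12544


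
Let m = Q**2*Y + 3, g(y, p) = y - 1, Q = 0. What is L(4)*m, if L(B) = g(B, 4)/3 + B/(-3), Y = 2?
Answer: -1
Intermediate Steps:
g(y, p) = -1 + y
m = 3 (m = 0**2*2 + 3 = 0*2 + 3 = 0 + 3 = 3)
L(B) = -1/3 (L(B) = (-1 + B)/3 + B/(-3) = (-1 + B)*(1/3) + B*(-1/3) = (-1/3 + B/3) - B/3 = -1/3)
L(4)*m = -1/3*3 = -1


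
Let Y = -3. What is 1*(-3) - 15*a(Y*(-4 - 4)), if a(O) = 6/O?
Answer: -27/4 ≈ -6.7500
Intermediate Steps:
1*(-3) - 15*a(Y*(-4 - 4)) = 1*(-3) - 90/((-3*(-4 - 4))) = -3 - 90/((-3*(-8))) = -3 - 90/24 = -3 - 15*1/4 = -3 - 15/4 = -27/4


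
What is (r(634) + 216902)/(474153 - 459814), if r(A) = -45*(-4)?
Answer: 217082/14339 ≈ 15.139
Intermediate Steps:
r(A) = 180
(r(634) + 216902)/(474153 - 459814) = (180 + 216902)/(474153 - 459814) = 217082/14339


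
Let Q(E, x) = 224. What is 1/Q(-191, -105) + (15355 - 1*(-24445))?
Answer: 8915201/224 ≈ 39800.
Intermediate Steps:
1/Q(-191, -105) + (15355 - 1*(-24445)) = 1/224 + (15355 - 1*(-24445)) = 1/224 + (15355 + 24445) = 1/224 + 39800 = 8915201/224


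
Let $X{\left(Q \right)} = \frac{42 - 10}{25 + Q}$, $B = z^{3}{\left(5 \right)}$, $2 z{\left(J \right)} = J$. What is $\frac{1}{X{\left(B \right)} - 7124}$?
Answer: $- \frac{325}{2315044} \approx -0.00014039$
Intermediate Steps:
$z{\left(J \right)} = \frac{J}{2}$
$B = \frac{125}{8}$ ($B = \left(\frac{1}{2} \cdot 5\right)^{3} = \left(\frac{5}{2}\right)^{3} = \frac{125}{8} \approx 15.625$)
$X{\left(Q \right)} = \frac{32}{25 + Q}$
$\frac{1}{X{\left(B \right)} - 7124} = \frac{1}{\frac{32}{25 + \frac{125}{8}} - 7124} = \frac{1}{\frac{32}{\frac{325}{8}} - 7124} = \frac{1}{32 \cdot \frac{8}{325} - 7124} = \frac{1}{\frac{256}{325} - 7124} = \frac{1}{- \frac{2315044}{325}} = - \frac{325}{2315044}$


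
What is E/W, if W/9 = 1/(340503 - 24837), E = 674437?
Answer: 23655203338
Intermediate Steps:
W = 1/35074 (W = 9/(340503 - 24837) = 9/315666 = 9*(1/315666) = 1/35074 ≈ 2.8511e-5)
E/W = 674437/(1/35074) = 674437*35074 = 23655203338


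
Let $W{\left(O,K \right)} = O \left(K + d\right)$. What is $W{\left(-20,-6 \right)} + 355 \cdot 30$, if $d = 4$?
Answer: $10690$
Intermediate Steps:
$W{\left(O,K \right)} = O \left(4 + K\right)$ ($W{\left(O,K \right)} = O \left(K + 4\right) = O \left(4 + K\right)$)
$W{\left(-20,-6 \right)} + 355 \cdot 30 = - 20 \left(4 - 6\right) + 355 \cdot 30 = \left(-20\right) \left(-2\right) + 10650 = 40 + 10650 = 10690$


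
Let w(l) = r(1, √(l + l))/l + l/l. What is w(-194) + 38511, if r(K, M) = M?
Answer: 38512 - I*√97/97 ≈ 38512.0 - 0.10153*I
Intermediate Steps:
w(l) = 1 + √2/√l (w(l) = √(l + l)/l + l/l = √(2*l)/l + 1 = (√2*√l)/l + 1 = √2/√l + 1 = 1 + √2/√l)
w(-194) + 38511 = (1 + √2/√(-194)) + 38511 = (1 + √2*(-I*√194/194)) + 38511 = (1 - I*√97/97) + 38511 = 38512 - I*√97/97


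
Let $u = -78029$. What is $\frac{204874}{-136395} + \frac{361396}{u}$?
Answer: $- \frac{9325531538}{1520395065} \approx -6.1336$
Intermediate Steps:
$\frac{204874}{-136395} + \frac{361396}{u} = \frac{204874}{-136395} + \frac{361396}{-78029} = 204874 \left(- \frac{1}{136395}\right) + 361396 \left(- \frac{1}{78029}\right) = - \frac{204874}{136395} - \frac{51628}{11147} = - \frac{9325531538}{1520395065}$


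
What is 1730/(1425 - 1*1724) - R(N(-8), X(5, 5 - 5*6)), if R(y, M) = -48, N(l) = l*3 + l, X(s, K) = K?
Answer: 12622/299 ≈ 42.214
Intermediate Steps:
N(l) = 4*l (N(l) = 3*l + l = 4*l)
1730/(1425 - 1*1724) - R(N(-8), X(5, 5 - 5*6)) = 1730/(1425 - 1*1724) - 1*(-48) = 1730/(1425 - 1724) + 48 = 1730/(-299) + 48 = 1730*(-1/299) + 48 = -1730/299 + 48 = 12622/299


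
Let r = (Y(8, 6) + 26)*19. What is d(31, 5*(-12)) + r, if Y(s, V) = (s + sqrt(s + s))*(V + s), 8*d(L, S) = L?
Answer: 29519/8 ≈ 3689.9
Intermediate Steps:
d(L, S) = L/8
Y(s, V) = (V + s)*(s + sqrt(2)*sqrt(s)) (Y(s, V) = (s + sqrt(2*s))*(V + s) = (s + sqrt(2)*sqrt(s))*(V + s) = (V + s)*(s + sqrt(2)*sqrt(s)))
r = 3686 (r = ((8**2 + 6*8 + sqrt(2)*8**(3/2) + 6*sqrt(2)*sqrt(8)) + 26)*19 = ((64 + 48 + sqrt(2)*(16*sqrt(2)) + 6*sqrt(2)*(2*sqrt(2))) + 26)*19 = ((64 + 48 + 32 + 24) + 26)*19 = (168 + 26)*19 = 194*19 = 3686)
d(31, 5*(-12)) + r = (1/8)*31 + 3686 = 31/8 + 3686 = 29519/8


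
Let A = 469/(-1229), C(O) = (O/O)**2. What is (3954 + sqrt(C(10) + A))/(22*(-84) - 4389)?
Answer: -1318/2079 - 2*sqrt(233510)/7665273 ≈ -0.63408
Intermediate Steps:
C(O) = 1 (C(O) = 1**2 = 1)
A = -469/1229 (A = 469*(-1/1229) = -469/1229 ≈ -0.38161)
(3954 + sqrt(C(10) + A))/(22*(-84) - 4389) = (3954 + sqrt(1 - 469/1229))/(22*(-84) - 4389) = (3954 + sqrt(760/1229))/(-1848 - 4389) = (3954 + 2*sqrt(233510)/1229)/(-6237) = (3954 + 2*sqrt(233510)/1229)*(-1/6237) = -1318/2079 - 2*sqrt(233510)/7665273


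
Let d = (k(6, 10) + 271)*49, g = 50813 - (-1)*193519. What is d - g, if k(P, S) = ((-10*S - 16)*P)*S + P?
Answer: -571799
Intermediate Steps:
k(P, S) = P + P*S*(-16 - 10*S) (k(P, S) = ((-16 - 10*S)*P)*S + P = (P*(-16 - 10*S))*S + P = P*S*(-16 - 10*S) + P = P + P*S*(-16 - 10*S))
g = 244332 (g = 50813 - 1*(-193519) = 50813 + 193519 = 244332)
d = -327467 (d = (6*(1 - 16*10 - 10*10²) + 271)*49 = (6*(1 - 160 - 10*100) + 271)*49 = (6*(1 - 160 - 1000) + 271)*49 = (6*(-1159) + 271)*49 = (-6954 + 271)*49 = -6683*49 = -327467)
d - g = -327467 - 1*244332 = -327467 - 244332 = -571799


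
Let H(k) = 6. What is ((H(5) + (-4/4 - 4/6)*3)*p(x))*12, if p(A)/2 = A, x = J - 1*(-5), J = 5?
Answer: 240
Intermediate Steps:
x = 10 (x = 5 - 1*(-5) = 5 + 5 = 10)
p(A) = 2*A
((H(5) + (-4/4 - 4/6)*3)*p(x))*12 = ((6 + (-4/4 - 4/6)*3)*(2*10))*12 = ((6 + (-4*1/4 - 4*1/6)*3)*20)*12 = ((6 + (-1 - 2/3)*3)*20)*12 = ((6 - 5/3*3)*20)*12 = ((6 - 5)*20)*12 = (1*20)*12 = 20*12 = 240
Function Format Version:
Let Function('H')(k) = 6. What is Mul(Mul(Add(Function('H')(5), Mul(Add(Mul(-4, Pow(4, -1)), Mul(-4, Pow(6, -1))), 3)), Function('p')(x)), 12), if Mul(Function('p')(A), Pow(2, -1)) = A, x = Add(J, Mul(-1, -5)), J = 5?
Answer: 240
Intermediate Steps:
x = 10 (x = Add(5, Mul(-1, -5)) = Add(5, 5) = 10)
Function('p')(A) = Mul(2, A)
Mul(Mul(Add(Function('H')(5), Mul(Add(Mul(-4, Pow(4, -1)), Mul(-4, Pow(6, -1))), 3)), Function('p')(x)), 12) = Mul(Mul(Add(6, Mul(Add(Mul(-4, Pow(4, -1)), Mul(-4, Pow(6, -1))), 3)), Mul(2, 10)), 12) = Mul(Mul(Add(6, Mul(Add(Mul(-4, Rational(1, 4)), Mul(-4, Rational(1, 6))), 3)), 20), 12) = Mul(Mul(Add(6, Mul(Add(-1, Rational(-2, 3)), 3)), 20), 12) = Mul(Mul(Add(6, Mul(Rational(-5, 3), 3)), 20), 12) = Mul(Mul(Add(6, -5), 20), 12) = Mul(Mul(1, 20), 12) = Mul(20, 12) = 240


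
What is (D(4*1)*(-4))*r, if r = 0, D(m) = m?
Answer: 0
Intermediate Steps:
(D(4*1)*(-4))*r = ((4*1)*(-4))*0 = (4*(-4))*0 = -16*0 = 0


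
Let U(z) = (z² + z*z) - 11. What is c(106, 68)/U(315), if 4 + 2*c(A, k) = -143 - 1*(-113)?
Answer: -17/198439 ≈ -8.5669e-5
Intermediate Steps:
c(A, k) = -17 (c(A, k) = -2 + (-143 - 1*(-113))/2 = -2 + (-143 + 113)/2 = -2 + (½)*(-30) = -2 - 15 = -17)
U(z) = -11 + 2*z² (U(z) = (z² + z²) - 11 = 2*z² - 11 = -11 + 2*z²)
c(106, 68)/U(315) = -17/(-11 + 2*315²) = -17/(-11 + 2*99225) = -17/(-11 + 198450) = -17/198439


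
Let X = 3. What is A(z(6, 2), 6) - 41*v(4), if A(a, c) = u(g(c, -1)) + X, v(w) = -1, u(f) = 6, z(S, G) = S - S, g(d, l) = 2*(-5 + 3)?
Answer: 50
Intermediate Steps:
g(d, l) = -4 (g(d, l) = 2*(-2) = -4)
z(S, G) = 0
A(a, c) = 9 (A(a, c) = 6 + 3 = 9)
A(z(6, 2), 6) - 41*v(4) = 9 - 41*(-1) = 9 + 41 = 50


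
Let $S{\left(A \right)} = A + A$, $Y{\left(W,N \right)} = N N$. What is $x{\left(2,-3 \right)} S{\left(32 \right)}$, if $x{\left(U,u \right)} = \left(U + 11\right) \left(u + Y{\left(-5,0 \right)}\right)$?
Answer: $-2496$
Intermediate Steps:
$Y{\left(W,N \right)} = N^{2}$
$S{\left(A \right)} = 2 A$
$x{\left(U,u \right)} = u \left(11 + U\right)$ ($x{\left(U,u \right)} = \left(U + 11\right) \left(u + 0^{2}\right) = \left(11 + U\right) \left(u + 0\right) = \left(11 + U\right) u = u \left(11 + U\right)$)
$x{\left(2,-3 \right)} S{\left(32 \right)} = - 3 \left(11 + 2\right) 2 \cdot 32 = \left(-3\right) 13 \cdot 64 = \left(-39\right) 64 = -2496$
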